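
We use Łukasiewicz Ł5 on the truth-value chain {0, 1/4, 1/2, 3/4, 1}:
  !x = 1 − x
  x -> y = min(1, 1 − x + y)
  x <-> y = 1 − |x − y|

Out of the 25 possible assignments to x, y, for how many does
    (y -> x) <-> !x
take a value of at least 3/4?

value 1: 3 assignments (counts)
value 3/4: 5 assignments (counts)
value 1/2: 6 assignments
value 1/4: 5 assignments
value 0: 6 assignments
So 8 of the 25 assignments meet the threshold.

8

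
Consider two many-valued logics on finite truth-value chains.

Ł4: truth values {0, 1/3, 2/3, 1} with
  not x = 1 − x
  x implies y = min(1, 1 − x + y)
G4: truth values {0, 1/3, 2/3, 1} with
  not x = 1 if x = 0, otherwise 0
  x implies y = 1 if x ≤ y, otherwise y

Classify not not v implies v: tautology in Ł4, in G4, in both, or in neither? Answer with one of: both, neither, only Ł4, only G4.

In Ł4: every assignment gives 1 — tautology.
In G4: at v = 1/3 the value is 1/3 — not a tautology.

only Ł4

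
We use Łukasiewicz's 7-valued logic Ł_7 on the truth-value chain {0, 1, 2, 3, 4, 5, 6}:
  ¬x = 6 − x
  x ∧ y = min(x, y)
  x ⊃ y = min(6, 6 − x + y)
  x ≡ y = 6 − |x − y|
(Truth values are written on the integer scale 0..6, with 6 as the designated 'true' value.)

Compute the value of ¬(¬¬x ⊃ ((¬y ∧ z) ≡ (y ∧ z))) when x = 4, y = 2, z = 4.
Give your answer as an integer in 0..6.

¬x = ¬4 = 2
¬¬x = ¬2 = 4
¬y = ¬2 = 4
¬y ∧ z = 4 ∧ 4 = 4
y ∧ z = 2 ∧ 4 = 2
(¬y ∧ z) ≡ (y ∧ z) = 4 ≡ 2 = 4
¬¬x ⊃ ((¬y ∧ z) ≡ (y ∧ z)) = 4 ⊃ 4 = 6
¬(¬¬x ⊃ ((¬y ∧ z) ≡ (y ∧ z))) = ¬6 = 0

0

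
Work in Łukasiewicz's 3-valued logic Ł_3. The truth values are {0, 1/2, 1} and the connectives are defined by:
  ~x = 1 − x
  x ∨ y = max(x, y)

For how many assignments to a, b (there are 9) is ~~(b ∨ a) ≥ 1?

5

a = 0, b = 0 ↦ 0  <
a = 0, b = 1/2 ↦ 1/2  <
a = 0, b = 1 ↦ 1  ≥
a = 1/2, b = 0 ↦ 1/2  <
a = 1/2, b = 1/2 ↦ 1/2  <
a = 1/2, b = 1 ↦ 1  ≥
a = 1, b = 0 ↦ 1  ≥
a = 1, b = 1/2 ↦ 1  ≥
a = 1, b = 1 ↦ 1  ≥
So 5 of the 9 assignments meet the threshold.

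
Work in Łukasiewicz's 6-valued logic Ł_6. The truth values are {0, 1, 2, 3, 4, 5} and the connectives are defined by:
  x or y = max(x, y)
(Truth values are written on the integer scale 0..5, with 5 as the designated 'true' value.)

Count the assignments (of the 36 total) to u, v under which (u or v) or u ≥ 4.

20

value 5: 11 assignments (counts)
value 4: 9 assignments (counts)
value 3: 7 assignments
value 2: 5 assignments
value 1: 3 assignments
value 0: 1 assignment
So 20 of the 36 assignments meet the threshold.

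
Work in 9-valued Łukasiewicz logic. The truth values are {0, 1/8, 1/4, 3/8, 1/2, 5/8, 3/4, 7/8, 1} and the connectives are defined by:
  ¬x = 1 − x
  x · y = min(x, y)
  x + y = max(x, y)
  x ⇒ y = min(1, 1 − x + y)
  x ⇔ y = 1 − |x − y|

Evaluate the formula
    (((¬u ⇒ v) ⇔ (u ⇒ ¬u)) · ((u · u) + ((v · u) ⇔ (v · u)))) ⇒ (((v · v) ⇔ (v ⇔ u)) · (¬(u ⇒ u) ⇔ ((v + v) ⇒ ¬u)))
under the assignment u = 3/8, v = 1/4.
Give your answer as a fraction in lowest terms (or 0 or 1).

3/8

¬u = ¬3/8 = 5/8
¬u ⇒ v = 5/8 ⇒ 1/4 = 5/8
¬u = ¬3/8 = 5/8
u ⇒ ¬u = 3/8 ⇒ 5/8 = 1
(¬u ⇒ v) ⇔ (u ⇒ ¬u) = 5/8 ⇔ 1 = 5/8
u · u = 3/8 · 3/8 = 3/8
v · u = 1/4 · 3/8 = 1/4
v · u = 1/4 · 3/8 = 1/4
(v · u) ⇔ (v · u) = 1/4 ⇔ 1/4 = 1
(u · u) + ((v · u) ⇔ (v · u)) = 3/8 + 1 = 1
((¬u ⇒ v) ⇔ (u ⇒ ¬u)) · ((u · u) + ((v · u) ⇔ (v · u))) = 5/8 · 1 = 5/8
v · v = 1/4 · 1/4 = 1/4
v ⇔ u = 1/4 ⇔ 3/8 = 7/8
(v · v) ⇔ (v ⇔ u) = 1/4 ⇔ 7/8 = 3/8
u ⇒ u = 3/8 ⇒ 3/8 = 1
¬(u ⇒ u) = ¬1 = 0
v + v = 1/4 + 1/4 = 1/4
¬u = ¬3/8 = 5/8
(v + v) ⇒ ¬u = 1/4 ⇒ 5/8 = 1
¬(u ⇒ u) ⇔ ((v + v) ⇒ ¬u) = 0 ⇔ 1 = 0
((v · v) ⇔ (v ⇔ u)) · (¬(u ⇒ u) ⇔ ((v + v) ⇒ ¬u)) = 3/8 · 0 = 0
(((¬u ⇒ v) ⇔ (u ⇒ ¬u)) · ((u · u) + ((v · u) ⇔ (v · u)))) ⇒ (((v · v) ⇔ (v ⇔ u)) · (¬(u ⇒ u) ⇔ ((v + v) ⇒ ¬u))) = 5/8 ⇒ 0 = 3/8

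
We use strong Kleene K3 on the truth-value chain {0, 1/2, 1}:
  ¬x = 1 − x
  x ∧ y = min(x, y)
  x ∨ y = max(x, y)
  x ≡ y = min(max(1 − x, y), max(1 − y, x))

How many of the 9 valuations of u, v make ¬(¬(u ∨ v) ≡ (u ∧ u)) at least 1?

u = 0, v = 0 ↦ 1  ≥
u = 0, v = 1/2 ↦ 1/2  <
u = 0, v = 1 ↦ 0  <
u = 1/2, v = 0 ↦ 1/2  <
u = 1/2, v = 1/2 ↦ 1/2  <
u = 1/2, v = 1 ↦ 1/2  <
u = 1, v = 0 ↦ 1  ≥
u = 1, v = 1/2 ↦ 1  ≥
u = 1, v = 1 ↦ 1  ≥
So 4 of the 9 assignments meet the threshold.

4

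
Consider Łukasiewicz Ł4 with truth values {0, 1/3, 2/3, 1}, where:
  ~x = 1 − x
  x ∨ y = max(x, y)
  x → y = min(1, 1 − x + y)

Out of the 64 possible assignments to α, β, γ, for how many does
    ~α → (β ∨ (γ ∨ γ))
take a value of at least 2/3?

59

value 1: 50 assignments (counts)
value 2/3: 9 assignments (counts)
value 1/3: 4 assignments
value 0: 1 assignment
So 59 of the 64 assignments meet the threshold.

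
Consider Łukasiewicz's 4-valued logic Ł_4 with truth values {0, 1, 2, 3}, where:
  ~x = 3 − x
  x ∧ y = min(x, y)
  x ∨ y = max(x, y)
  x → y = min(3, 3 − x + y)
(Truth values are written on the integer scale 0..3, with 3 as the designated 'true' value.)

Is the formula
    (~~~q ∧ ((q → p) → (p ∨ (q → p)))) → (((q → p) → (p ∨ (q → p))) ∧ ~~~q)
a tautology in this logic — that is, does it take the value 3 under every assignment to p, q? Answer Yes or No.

Yes

p = 0, q = 0 ↦ 3
p = 0, q = 1 ↦ 3
p = 0, q = 2 ↦ 3
p = 0, q = 3 ↦ 3
p = 1, q = 0 ↦ 3
p = 1, q = 1 ↦ 3
p = 1, q = 2 ↦ 3
p = 1, q = 3 ↦ 3
p = 2, q = 0 ↦ 3
p = 2, q = 1 ↦ 3
p = 2, q = 2 ↦ 3
p = 2, q = 3 ↦ 3
p = 3, q = 0 ↦ 3
p = 3, q = 1 ↦ 3
p = 3, q = 2 ↦ 3
p = 3, q = 3 ↦ 3
Every assignment gives a value ≥ 3.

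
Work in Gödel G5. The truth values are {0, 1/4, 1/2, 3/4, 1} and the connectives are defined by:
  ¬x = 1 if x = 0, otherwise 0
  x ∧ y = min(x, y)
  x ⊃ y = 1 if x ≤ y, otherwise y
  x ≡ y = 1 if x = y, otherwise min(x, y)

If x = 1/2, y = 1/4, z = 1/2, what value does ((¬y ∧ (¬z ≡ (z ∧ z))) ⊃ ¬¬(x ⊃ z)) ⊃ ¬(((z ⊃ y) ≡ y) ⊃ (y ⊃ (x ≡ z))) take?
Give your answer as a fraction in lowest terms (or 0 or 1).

0

¬y = ¬1/4 = 0
¬z = ¬1/2 = 0
z ∧ z = 1/2 ∧ 1/2 = 1/2
¬z ≡ (z ∧ z) = 0 ≡ 1/2 = 0
¬y ∧ (¬z ≡ (z ∧ z)) = 0 ∧ 0 = 0
x ⊃ z = 1/2 ⊃ 1/2 = 1
¬(x ⊃ z) = ¬1 = 0
¬¬(x ⊃ z) = ¬0 = 1
(¬y ∧ (¬z ≡ (z ∧ z))) ⊃ ¬¬(x ⊃ z) = 0 ⊃ 1 = 1
z ⊃ y = 1/2 ⊃ 1/4 = 1/4
(z ⊃ y) ≡ y = 1/4 ≡ 1/4 = 1
x ≡ z = 1/2 ≡ 1/2 = 1
y ⊃ (x ≡ z) = 1/4 ⊃ 1 = 1
((z ⊃ y) ≡ y) ⊃ (y ⊃ (x ≡ z)) = 1 ⊃ 1 = 1
¬(((z ⊃ y) ≡ y) ⊃ (y ⊃ (x ≡ z))) = ¬1 = 0
((¬y ∧ (¬z ≡ (z ∧ z))) ⊃ ¬¬(x ⊃ z)) ⊃ ¬(((z ⊃ y) ≡ y) ⊃ (y ⊃ (x ≡ z))) = 1 ⊃ 0 = 0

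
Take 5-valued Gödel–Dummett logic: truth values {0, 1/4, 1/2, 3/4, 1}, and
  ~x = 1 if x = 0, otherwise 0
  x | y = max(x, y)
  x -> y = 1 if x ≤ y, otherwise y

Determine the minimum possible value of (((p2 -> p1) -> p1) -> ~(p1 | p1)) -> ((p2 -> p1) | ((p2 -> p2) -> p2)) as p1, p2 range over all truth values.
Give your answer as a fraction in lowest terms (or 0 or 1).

1/4

Take p1 = 0, p2 = 1/4:
p2 -> p1 = 1/4 -> 0 = 0
(p2 -> p1) -> p1 = 0 -> 0 = 1
p1 | p1 = 0 | 0 = 0
~(p1 | p1) = ~0 = 1
((p2 -> p1) -> p1) -> ~(p1 | p1) = 1 -> 1 = 1
p2 -> p1 = 1/4 -> 0 = 0
p2 -> p2 = 1/4 -> 1/4 = 1
(p2 -> p2) -> p2 = 1 -> 1/4 = 1/4
(p2 -> p1) | ((p2 -> p2) -> p2) = 0 | 1/4 = 1/4
(((p2 -> p1) -> p1) -> ~(p1 | p1)) -> ((p2 -> p1) | ((p2 -> p2) -> p2)) = 1 -> 1/4 = 1/4
No assignment yields a value below 1/4, so this is the minimum.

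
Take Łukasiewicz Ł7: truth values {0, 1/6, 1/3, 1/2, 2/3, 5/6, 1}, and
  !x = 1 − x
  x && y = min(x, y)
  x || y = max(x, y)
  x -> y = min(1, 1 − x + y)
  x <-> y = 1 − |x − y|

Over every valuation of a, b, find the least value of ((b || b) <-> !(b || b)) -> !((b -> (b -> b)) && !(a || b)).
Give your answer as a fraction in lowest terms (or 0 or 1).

Take a = 0, b = 1/2:
b || b = 1/2 || 1/2 = 1/2
b || b = 1/2 || 1/2 = 1/2
!(b || b) = !1/2 = 1/2
(b || b) <-> !(b || b) = 1/2 <-> 1/2 = 1
b -> b = 1/2 -> 1/2 = 1
b -> (b -> b) = 1/2 -> 1 = 1
a || b = 0 || 1/2 = 1/2
!(a || b) = !1/2 = 1/2
(b -> (b -> b)) && !(a || b) = 1 && 1/2 = 1/2
!((b -> (b -> b)) && !(a || b)) = !1/2 = 1/2
((b || b) <-> !(b || b)) -> !((b -> (b -> b)) && !(a || b)) = 1 -> 1/2 = 1/2
No assignment yields a value below 1/2, so this is the minimum.

1/2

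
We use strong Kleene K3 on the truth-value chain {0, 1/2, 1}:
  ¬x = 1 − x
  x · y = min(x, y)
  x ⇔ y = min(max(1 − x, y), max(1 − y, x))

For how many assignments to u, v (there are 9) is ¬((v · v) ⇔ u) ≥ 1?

2

u = 0, v = 0 ↦ 0  <
u = 0, v = 1/2 ↦ 1/2  <
u = 0, v = 1 ↦ 1  ≥
u = 1/2, v = 0 ↦ 1/2  <
u = 1/2, v = 1/2 ↦ 1/2  <
u = 1/2, v = 1 ↦ 1/2  <
u = 1, v = 0 ↦ 1  ≥
u = 1, v = 1/2 ↦ 1/2  <
u = 1, v = 1 ↦ 0  <
So 2 of the 9 assignments meet the threshold.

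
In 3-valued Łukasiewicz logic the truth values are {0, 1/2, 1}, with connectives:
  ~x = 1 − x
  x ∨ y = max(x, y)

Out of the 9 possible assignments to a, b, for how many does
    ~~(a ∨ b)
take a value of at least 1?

a = 0, b = 0 ↦ 0  <
a = 0, b = 1/2 ↦ 1/2  <
a = 0, b = 1 ↦ 1  ≥
a = 1/2, b = 0 ↦ 1/2  <
a = 1/2, b = 1/2 ↦ 1/2  <
a = 1/2, b = 1 ↦ 1  ≥
a = 1, b = 0 ↦ 1  ≥
a = 1, b = 1/2 ↦ 1  ≥
a = 1, b = 1 ↦ 1  ≥
So 5 of the 9 assignments meet the threshold.

5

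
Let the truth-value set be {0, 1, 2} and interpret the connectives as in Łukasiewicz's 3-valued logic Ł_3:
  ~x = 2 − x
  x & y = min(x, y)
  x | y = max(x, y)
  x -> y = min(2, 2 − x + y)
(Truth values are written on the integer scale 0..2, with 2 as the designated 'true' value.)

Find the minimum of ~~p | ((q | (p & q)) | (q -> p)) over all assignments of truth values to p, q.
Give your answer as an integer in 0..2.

1

Take p = 0, q = 1:
~p = ~0 = 2
~~p = ~2 = 0
p & q = 0 & 1 = 0
q | (p & q) = 1 | 0 = 1
q -> p = 1 -> 0 = 1
(q | (p & q)) | (q -> p) = 1 | 1 = 1
~~p | ((q | (p & q)) | (q -> p)) = 0 | 1 = 1
No assignment yields a value below 1, so this is the minimum.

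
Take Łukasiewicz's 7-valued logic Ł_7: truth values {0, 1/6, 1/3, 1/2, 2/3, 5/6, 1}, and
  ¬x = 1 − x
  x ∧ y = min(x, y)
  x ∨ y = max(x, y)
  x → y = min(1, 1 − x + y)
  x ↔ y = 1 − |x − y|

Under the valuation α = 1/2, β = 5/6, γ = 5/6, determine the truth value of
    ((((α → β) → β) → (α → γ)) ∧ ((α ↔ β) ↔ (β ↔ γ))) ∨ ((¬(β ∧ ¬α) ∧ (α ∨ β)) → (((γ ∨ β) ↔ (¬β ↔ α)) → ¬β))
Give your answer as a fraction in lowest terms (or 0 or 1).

5/6

α → β = 1/2 → 5/6 = 1
(α → β) → β = 1 → 5/6 = 5/6
α → γ = 1/2 → 5/6 = 1
((α → β) → β) → (α → γ) = 5/6 → 1 = 1
α ↔ β = 1/2 ↔ 5/6 = 2/3
β ↔ γ = 5/6 ↔ 5/6 = 1
(α ↔ β) ↔ (β ↔ γ) = 2/3 ↔ 1 = 2/3
(((α → β) → β) → (α → γ)) ∧ ((α ↔ β) ↔ (β ↔ γ)) = 1 ∧ 2/3 = 2/3
¬α = ¬1/2 = 1/2
β ∧ ¬α = 5/6 ∧ 1/2 = 1/2
¬(β ∧ ¬α) = ¬1/2 = 1/2
α ∨ β = 1/2 ∨ 5/6 = 5/6
¬(β ∧ ¬α) ∧ (α ∨ β) = 1/2 ∧ 5/6 = 1/2
γ ∨ β = 5/6 ∨ 5/6 = 5/6
¬β = ¬5/6 = 1/6
¬β ↔ α = 1/6 ↔ 1/2 = 2/3
(γ ∨ β) ↔ (¬β ↔ α) = 5/6 ↔ 2/3 = 5/6
¬β = ¬5/6 = 1/6
((γ ∨ β) ↔ (¬β ↔ α)) → ¬β = 5/6 → 1/6 = 1/3
(¬(β ∧ ¬α) ∧ (α ∨ β)) → (((γ ∨ β) ↔ (¬β ↔ α)) → ¬β) = 1/2 → 1/3 = 5/6
((((α → β) → β) → (α → γ)) ∧ ((α ↔ β) ↔ (β ↔ γ))) ∨ ((¬(β ∧ ¬α) ∧ (α ∨ β)) → (((γ ∨ β) ↔ (¬β ↔ α)) → ¬β)) = 2/3 ∨ 5/6 = 5/6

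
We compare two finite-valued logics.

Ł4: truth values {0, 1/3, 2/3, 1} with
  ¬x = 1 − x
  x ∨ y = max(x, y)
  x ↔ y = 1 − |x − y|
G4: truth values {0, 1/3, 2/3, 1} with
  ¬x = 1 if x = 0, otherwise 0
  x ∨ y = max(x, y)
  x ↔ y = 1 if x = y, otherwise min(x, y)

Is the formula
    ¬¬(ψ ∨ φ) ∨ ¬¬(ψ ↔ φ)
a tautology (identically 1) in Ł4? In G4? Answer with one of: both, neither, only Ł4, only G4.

In Ł4: at φ = 0, ψ = 1/3 the value is 2/3 — not a tautology.
In G4: every assignment gives 1 — tautology.

only G4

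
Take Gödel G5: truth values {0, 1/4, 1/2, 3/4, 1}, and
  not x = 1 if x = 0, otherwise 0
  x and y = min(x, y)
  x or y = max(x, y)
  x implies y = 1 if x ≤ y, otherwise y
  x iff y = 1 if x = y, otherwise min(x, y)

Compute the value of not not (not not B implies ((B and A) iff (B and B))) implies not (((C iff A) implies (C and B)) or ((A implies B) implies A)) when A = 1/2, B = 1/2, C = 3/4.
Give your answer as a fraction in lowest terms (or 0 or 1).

0

not B = not 1/2 = 0
not not B = not 0 = 1
B and A = 1/2 and 1/2 = 1/2
B and B = 1/2 and 1/2 = 1/2
(B and A) iff (B and B) = 1/2 iff 1/2 = 1
not not B implies ((B and A) iff (B and B)) = 1 implies 1 = 1
not (not not B implies ((B and A) iff (B and B))) = not 1 = 0
not not (not not B implies ((B and A) iff (B and B))) = not 0 = 1
C iff A = 3/4 iff 1/2 = 1/2
C and B = 3/4 and 1/2 = 1/2
(C iff A) implies (C and B) = 1/2 implies 1/2 = 1
A implies B = 1/2 implies 1/2 = 1
(A implies B) implies A = 1 implies 1/2 = 1/2
((C iff A) implies (C and B)) or ((A implies B) implies A) = 1 or 1/2 = 1
not (((C iff A) implies (C and B)) or ((A implies B) implies A)) = not 1 = 0
not not (not not B implies ((B and A) iff (B and B))) implies not (((C iff A) implies (C and B)) or ((A implies B) implies A)) = 1 implies 0 = 0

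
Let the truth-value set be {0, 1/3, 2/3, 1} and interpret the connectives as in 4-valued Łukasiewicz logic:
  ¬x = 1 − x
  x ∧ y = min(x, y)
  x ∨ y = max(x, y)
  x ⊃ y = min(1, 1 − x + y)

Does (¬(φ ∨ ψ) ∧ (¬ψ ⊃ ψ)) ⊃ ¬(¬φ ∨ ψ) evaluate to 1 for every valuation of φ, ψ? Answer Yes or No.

No

Counterexample: take φ = 0, ψ = 1/3.
φ ∨ ψ = 0 ∨ 1/3 = 1/3
¬(φ ∨ ψ) = ¬1/3 = 2/3
¬ψ = ¬1/3 = 2/3
¬ψ ⊃ ψ = 2/3 ⊃ 1/3 = 2/3
¬(φ ∨ ψ) ∧ (¬ψ ⊃ ψ) = 2/3 ∧ 2/3 = 2/3
¬φ = ¬0 = 1
¬φ ∨ ψ = 1 ∨ 1/3 = 1
¬(¬φ ∨ ψ) = ¬1 = 0
(¬(φ ∨ ψ) ∧ (¬ψ ⊃ ψ)) ⊃ ¬(¬φ ∨ ψ) = 2/3 ⊃ 0 = 1/3
This gives 1/3 ≠ 1.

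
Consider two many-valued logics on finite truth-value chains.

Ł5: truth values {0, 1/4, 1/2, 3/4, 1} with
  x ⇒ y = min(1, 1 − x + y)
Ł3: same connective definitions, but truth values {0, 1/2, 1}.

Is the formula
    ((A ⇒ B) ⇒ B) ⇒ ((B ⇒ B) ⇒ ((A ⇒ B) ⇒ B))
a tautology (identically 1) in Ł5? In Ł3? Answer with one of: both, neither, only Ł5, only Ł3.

both

In Ł5: every assignment gives 1 — tautology.
In Ł3: every assignment gives 1 — tautology.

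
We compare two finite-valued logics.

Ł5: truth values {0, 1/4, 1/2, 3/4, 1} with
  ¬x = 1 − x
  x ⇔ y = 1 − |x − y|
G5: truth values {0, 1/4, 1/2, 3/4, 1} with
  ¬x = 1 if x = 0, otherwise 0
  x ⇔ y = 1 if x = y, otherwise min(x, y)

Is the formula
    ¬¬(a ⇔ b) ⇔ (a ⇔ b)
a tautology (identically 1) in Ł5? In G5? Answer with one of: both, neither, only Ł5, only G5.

only Ł5

In Ł5: every assignment gives 1 — tautology.
In G5: at a = 1/4, b = 1/2 the value is 1/4 — not a tautology.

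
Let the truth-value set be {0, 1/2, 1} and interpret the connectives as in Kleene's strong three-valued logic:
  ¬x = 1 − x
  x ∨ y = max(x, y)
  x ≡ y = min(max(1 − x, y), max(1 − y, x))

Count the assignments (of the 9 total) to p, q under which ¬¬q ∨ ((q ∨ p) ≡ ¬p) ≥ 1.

3

p = 0, q = 0 ↦ 0  <
p = 0, q = 1/2 ↦ 1/2  <
p = 0, q = 1 ↦ 1  ≥
p = 1/2, q = 0 ↦ 1/2  <
p = 1/2, q = 1/2 ↦ 1/2  <
p = 1/2, q = 1 ↦ 1  ≥
p = 1, q = 0 ↦ 0  <
p = 1, q = 1/2 ↦ 1/2  <
p = 1, q = 1 ↦ 1  ≥
So 3 of the 9 assignments meet the threshold.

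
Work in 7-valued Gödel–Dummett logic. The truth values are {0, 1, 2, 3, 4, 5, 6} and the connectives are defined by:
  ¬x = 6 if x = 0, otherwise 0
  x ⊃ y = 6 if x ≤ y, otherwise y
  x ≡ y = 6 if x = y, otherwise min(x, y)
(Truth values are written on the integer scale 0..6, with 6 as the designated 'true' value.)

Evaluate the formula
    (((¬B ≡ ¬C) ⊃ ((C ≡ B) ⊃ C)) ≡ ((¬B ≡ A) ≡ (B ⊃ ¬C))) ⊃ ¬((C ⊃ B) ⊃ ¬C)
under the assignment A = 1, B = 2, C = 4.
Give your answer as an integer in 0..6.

¬B = ¬2 = 0
¬C = ¬4 = 0
¬B ≡ ¬C = 0 ≡ 0 = 6
C ≡ B = 4 ≡ 2 = 2
(C ≡ B) ⊃ C = 2 ⊃ 4 = 6
(¬B ≡ ¬C) ⊃ ((C ≡ B) ⊃ C) = 6 ⊃ 6 = 6
¬B = ¬2 = 0
¬B ≡ A = 0 ≡ 1 = 0
¬C = ¬4 = 0
B ⊃ ¬C = 2 ⊃ 0 = 0
(¬B ≡ A) ≡ (B ⊃ ¬C) = 0 ≡ 0 = 6
((¬B ≡ ¬C) ⊃ ((C ≡ B) ⊃ C)) ≡ ((¬B ≡ A) ≡ (B ⊃ ¬C)) = 6 ≡ 6 = 6
C ⊃ B = 4 ⊃ 2 = 2
¬C = ¬4 = 0
(C ⊃ B) ⊃ ¬C = 2 ⊃ 0 = 0
¬((C ⊃ B) ⊃ ¬C) = ¬0 = 6
(((¬B ≡ ¬C) ⊃ ((C ≡ B) ⊃ C)) ≡ ((¬B ≡ A) ≡ (B ⊃ ¬C))) ⊃ ¬((C ⊃ B) ⊃ ¬C) = 6 ⊃ 6 = 6

6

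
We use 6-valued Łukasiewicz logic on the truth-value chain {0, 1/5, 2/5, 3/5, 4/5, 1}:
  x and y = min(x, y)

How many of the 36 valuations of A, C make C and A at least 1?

value 1: 1 assignment (counts)
value 4/5: 3 assignments
value 3/5: 5 assignments
value 2/5: 7 assignments
value 1/5: 9 assignments
value 0: 11 assignments
So 1 of the 36 assignments meets the threshold.

1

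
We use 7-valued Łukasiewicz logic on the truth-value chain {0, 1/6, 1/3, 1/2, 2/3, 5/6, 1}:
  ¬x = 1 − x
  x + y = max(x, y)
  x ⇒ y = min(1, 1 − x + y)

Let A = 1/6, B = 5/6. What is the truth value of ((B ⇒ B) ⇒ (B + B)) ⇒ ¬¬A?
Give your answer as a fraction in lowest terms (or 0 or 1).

1/3

B ⇒ B = 5/6 ⇒ 5/6 = 1
B + B = 5/6 + 5/6 = 5/6
(B ⇒ B) ⇒ (B + B) = 1 ⇒ 5/6 = 5/6
¬A = ¬1/6 = 5/6
¬¬A = ¬5/6 = 1/6
((B ⇒ B) ⇒ (B + B)) ⇒ ¬¬A = 5/6 ⇒ 1/6 = 1/3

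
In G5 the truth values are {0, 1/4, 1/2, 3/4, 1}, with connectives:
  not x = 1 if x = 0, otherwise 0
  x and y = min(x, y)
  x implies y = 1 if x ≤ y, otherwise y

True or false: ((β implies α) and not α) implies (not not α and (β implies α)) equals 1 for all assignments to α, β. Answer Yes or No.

No

Counterexample: take α = 0, β = 0.
β implies α = 0 implies 0 = 1
not α = not 0 = 1
(β implies α) and not α = 1 and 1 = 1
not α = not 0 = 1
not not α = not 1 = 0
β implies α = 0 implies 0 = 1
not not α and (β implies α) = 0 and 1 = 0
((β implies α) and not α) implies (not not α and (β implies α)) = 1 implies 0 = 0
This gives 0 ≠ 1.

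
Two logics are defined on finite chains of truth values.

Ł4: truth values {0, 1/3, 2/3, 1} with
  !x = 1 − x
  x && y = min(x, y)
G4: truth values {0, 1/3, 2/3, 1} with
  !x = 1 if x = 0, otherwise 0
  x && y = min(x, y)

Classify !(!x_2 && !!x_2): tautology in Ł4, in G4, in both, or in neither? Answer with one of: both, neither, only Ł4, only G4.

In Ł4: at x_2 = 1/3 the value is 2/3 — not a tautology.
In G4: every assignment gives 1 — tautology.

only G4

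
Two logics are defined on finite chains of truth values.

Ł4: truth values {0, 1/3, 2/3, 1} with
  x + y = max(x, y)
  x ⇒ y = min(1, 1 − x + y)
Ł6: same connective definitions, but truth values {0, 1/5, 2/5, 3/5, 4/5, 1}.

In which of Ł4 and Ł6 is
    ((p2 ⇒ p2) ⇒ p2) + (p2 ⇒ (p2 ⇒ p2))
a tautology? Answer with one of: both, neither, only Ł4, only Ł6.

In Ł4: every assignment gives 1 — tautology.
In Ł6: every assignment gives 1 — tautology.

both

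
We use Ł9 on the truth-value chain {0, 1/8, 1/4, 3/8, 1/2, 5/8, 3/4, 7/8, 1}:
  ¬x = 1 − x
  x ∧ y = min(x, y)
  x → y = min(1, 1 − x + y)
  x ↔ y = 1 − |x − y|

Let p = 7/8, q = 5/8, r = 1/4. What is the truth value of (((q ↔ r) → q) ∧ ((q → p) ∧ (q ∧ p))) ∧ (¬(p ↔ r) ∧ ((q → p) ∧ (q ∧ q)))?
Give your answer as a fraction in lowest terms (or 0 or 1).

5/8

q ↔ r = 5/8 ↔ 1/4 = 5/8
(q ↔ r) → q = 5/8 → 5/8 = 1
q → p = 5/8 → 7/8 = 1
q ∧ p = 5/8 ∧ 7/8 = 5/8
(q → p) ∧ (q ∧ p) = 1 ∧ 5/8 = 5/8
((q ↔ r) → q) ∧ ((q → p) ∧ (q ∧ p)) = 1 ∧ 5/8 = 5/8
p ↔ r = 7/8 ↔ 1/4 = 3/8
¬(p ↔ r) = ¬3/8 = 5/8
q → p = 5/8 → 7/8 = 1
q ∧ q = 5/8 ∧ 5/8 = 5/8
(q → p) ∧ (q ∧ q) = 1 ∧ 5/8 = 5/8
¬(p ↔ r) ∧ ((q → p) ∧ (q ∧ q)) = 5/8 ∧ 5/8 = 5/8
(((q ↔ r) → q) ∧ ((q → p) ∧ (q ∧ p))) ∧ (¬(p ↔ r) ∧ ((q → p) ∧ (q ∧ q))) = 5/8 ∧ 5/8 = 5/8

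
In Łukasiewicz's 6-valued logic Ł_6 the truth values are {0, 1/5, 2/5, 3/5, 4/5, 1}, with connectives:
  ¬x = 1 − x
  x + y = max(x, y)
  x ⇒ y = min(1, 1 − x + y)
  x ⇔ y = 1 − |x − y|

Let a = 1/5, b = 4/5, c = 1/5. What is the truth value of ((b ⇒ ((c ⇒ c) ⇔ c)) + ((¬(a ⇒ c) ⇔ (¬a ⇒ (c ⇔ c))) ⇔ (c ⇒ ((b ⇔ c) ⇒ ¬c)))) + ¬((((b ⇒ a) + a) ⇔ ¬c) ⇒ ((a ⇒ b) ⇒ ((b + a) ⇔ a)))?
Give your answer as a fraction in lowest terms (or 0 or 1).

2/5

c ⇒ c = 1/5 ⇒ 1/5 = 1
(c ⇒ c) ⇔ c = 1 ⇔ 1/5 = 1/5
b ⇒ ((c ⇒ c) ⇔ c) = 4/5 ⇒ 1/5 = 2/5
a ⇒ c = 1/5 ⇒ 1/5 = 1
¬(a ⇒ c) = ¬1 = 0
¬a = ¬1/5 = 4/5
c ⇔ c = 1/5 ⇔ 1/5 = 1
¬a ⇒ (c ⇔ c) = 4/5 ⇒ 1 = 1
¬(a ⇒ c) ⇔ (¬a ⇒ (c ⇔ c)) = 0 ⇔ 1 = 0
b ⇔ c = 4/5 ⇔ 1/5 = 2/5
¬c = ¬1/5 = 4/5
(b ⇔ c) ⇒ ¬c = 2/5 ⇒ 4/5 = 1
c ⇒ ((b ⇔ c) ⇒ ¬c) = 1/5 ⇒ 1 = 1
(¬(a ⇒ c) ⇔ (¬a ⇒ (c ⇔ c))) ⇔ (c ⇒ ((b ⇔ c) ⇒ ¬c)) = 0 ⇔ 1 = 0
(b ⇒ ((c ⇒ c) ⇔ c)) + ((¬(a ⇒ c) ⇔ (¬a ⇒ (c ⇔ c))) ⇔ (c ⇒ ((b ⇔ c) ⇒ ¬c))) = 2/5 + 0 = 2/5
b ⇒ a = 4/5 ⇒ 1/5 = 2/5
(b ⇒ a) + a = 2/5 + 1/5 = 2/5
¬c = ¬1/5 = 4/5
((b ⇒ a) + a) ⇔ ¬c = 2/5 ⇔ 4/5 = 3/5
a ⇒ b = 1/5 ⇒ 4/5 = 1
b + a = 4/5 + 1/5 = 4/5
(b + a) ⇔ a = 4/5 ⇔ 1/5 = 2/5
(a ⇒ b) ⇒ ((b + a) ⇔ a) = 1 ⇒ 2/5 = 2/5
(((b ⇒ a) + a) ⇔ ¬c) ⇒ ((a ⇒ b) ⇒ ((b + a) ⇔ a)) = 3/5 ⇒ 2/5 = 4/5
¬((((b ⇒ a) + a) ⇔ ¬c) ⇒ ((a ⇒ b) ⇒ ((b + a) ⇔ a))) = ¬4/5 = 1/5
((b ⇒ ((c ⇒ c) ⇔ c)) + ((¬(a ⇒ c) ⇔ (¬a ⇒ (c ⇔ c))) ⇔ (c ⇒ ((b ⇔ c) ⇒ ¬c)))) + ¬((((b ⇒ a) + a) ⇔ ¬c) ⇒ ((a ⇒ b) ⇒ ((b + a) ⇔ a))) = 2/5 + 1/5 = 2/5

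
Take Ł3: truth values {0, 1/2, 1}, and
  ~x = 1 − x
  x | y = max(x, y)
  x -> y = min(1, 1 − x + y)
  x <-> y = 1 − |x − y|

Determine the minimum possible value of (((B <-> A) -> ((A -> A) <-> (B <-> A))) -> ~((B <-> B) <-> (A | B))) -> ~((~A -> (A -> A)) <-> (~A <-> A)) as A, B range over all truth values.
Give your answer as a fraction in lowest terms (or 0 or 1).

1/2

Take A = 1/2, B = 0:
B <-> A = 0 <-> 1/2 = 1/2
A -> A = 1/2 -> 1/2 = 1
B <-> A = 0 <-> 1/2 = 1/2
(A -> A) <-> (B <-> A) = 1 <-> 1/2 = 1/2
(B <-> A) -> ((A -> A) <-> (B <-> A)) = 1/2 -> 1/2 = 1
B <-> B = 0 <-> 0 = 1
A | B = 1/2 | 0 = 1/2
(B <-> B) <-> (A | B) = 1 <-> 1/2 = 1/2
~((B <-> B) <-> (A | B)) = ~1/2 = 1/2
((B <-> A) -> ((A -> A) <-> (B <-> A))) -> ~((B <-> B) <-> (A | B)) = 1 -> 1/2 = 1/2
~A = ~1/2 = 1/2
A -> A = 1/2 -> 1/2 = 1
~A -> (A -> A) = 1/2 -> 1 = 1
~A = ~1/2 = 1/2
~A <-> A = 1/2 <-> 1/2 = 1
(~A -> (A -> A)) <-> (~A <-> A) = 1 <-> 1 = 1
~((~A -> (A -> A)) <-> (~A <-> A)) = ~1 = 0
(((B <-> A) -> ((A -> A) <-> (B <-> A))) -> ~((B <-> B) <-> (A | B))) -> ~((~A -> (A -> A)) <-> (~A <-> A)) = 1/2 -> 0 = 1/2
No assignment yields a value below 1/2, so this is the minimum.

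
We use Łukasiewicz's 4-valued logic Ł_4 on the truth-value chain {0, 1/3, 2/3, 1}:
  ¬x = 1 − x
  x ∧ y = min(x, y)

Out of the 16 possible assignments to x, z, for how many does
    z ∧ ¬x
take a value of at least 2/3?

4

x = 0, z = 0 ↦ 0  <
x = 0, z = 1/3 ↦ 1/3  <
x = 0, z = 2/3 ↦ 2/3  ≥
x = 0, z = 1 ↦ 1  ≥
x = 1/3, z = 0 ↦ 0  <
x = 1/3, z = 1/3 ↦ 1/3  <
x = 1/3, z = 2/3 ↦ 2/3  ≥
x = 1/3, z = 1 ↦ 2/3  ≥
x = 2/3, z = 0 ↦ 0  <
x = 2/3, z = 1/3 ↦ 1/3  <
x = 2/3, z = 2/3 ↦ 1/3  <
x = 2/3, z = 1 ↦ 1/3  <
x = 1, z = 0 ↦ 0  <
x = 1, z = 1/3 ↦ 0  <
x = 1, z = 2/3 ↦ 0  <
x = 1, z = 1 ↦ 0  <
So 4 of the 16 assignments meet the threshold.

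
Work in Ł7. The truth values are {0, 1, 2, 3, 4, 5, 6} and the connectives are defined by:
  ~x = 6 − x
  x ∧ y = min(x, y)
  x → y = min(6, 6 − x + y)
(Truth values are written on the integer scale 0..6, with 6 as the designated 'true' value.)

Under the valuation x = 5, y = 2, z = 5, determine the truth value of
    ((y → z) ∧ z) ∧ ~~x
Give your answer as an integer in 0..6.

5

y → z = 2 → 5 = 6
(y → z) ∧ z = 6 ∧ 5 = 5
~x = ~5 = 1
~~x = ~1 = 5
((y → z) ∧ z) ∧ ~~x = 5 ∧ 5 = 5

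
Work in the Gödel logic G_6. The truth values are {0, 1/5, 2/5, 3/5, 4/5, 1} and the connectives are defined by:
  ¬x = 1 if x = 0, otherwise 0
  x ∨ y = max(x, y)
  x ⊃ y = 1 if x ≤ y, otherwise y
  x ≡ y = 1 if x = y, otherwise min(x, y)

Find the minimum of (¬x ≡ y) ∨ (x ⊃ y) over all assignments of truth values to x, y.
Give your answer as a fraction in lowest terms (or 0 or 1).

Take x = 2/5, y = 1/5:
¬x = ¬2/5 = 0
¬x ≡ y = 0 ≡ 1/5 = 0
x ⊃ y = 2/5 ⊃ 1/5 = 1/5
(¬x ≡ y) ∨ (x ⊃ y) = 0 ∨ 1/5 = 1/5
No assignment yields a value below 1/5, so this is the minimum.

1/5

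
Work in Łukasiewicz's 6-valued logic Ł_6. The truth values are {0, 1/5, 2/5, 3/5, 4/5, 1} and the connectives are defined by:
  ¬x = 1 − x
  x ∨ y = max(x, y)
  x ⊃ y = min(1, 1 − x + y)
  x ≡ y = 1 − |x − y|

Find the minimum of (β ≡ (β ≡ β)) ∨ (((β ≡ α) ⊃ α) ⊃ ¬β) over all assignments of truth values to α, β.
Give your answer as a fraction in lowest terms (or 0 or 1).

3/5

Take α = 4/5, β = 2/5:
β ≡ β = 2/5 ≡ 2/5 = 1
β ≡ (β ≡ β) = 2/5 ≡ 1 = 2/5
β ≡ α = 2/5 ≡ 4/5 = 3/5
(β ≡ α) ⊃ α = 3/5 ⊃ 4/5 = 1
¬β = ¬2/5 = 3/5
((β ≡ α) ⊃ α) ⊃ ¬β = 1 ⊃ 3/5 = 3/5
(β ≡ (β ≡ β)) ∨ (((β ≡ α) ⊃ α) ⊃ ¬β) = 2/5 ∨ 3/5 = 3/5
No assignment yields a value below 3/5, so this is the minimum.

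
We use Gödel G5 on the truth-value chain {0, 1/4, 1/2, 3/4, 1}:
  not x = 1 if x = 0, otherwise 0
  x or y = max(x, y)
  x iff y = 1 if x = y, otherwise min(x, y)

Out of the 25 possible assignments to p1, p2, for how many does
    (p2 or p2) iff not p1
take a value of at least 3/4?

value 1: 5 assignments (counts)
value 3/4: 1 assignment (counts)
value 1/2: 1 assignment
value 1/4: 1 assignment
value 0: 17 assignments
So 6 of the 25 assignments meet the threshold.

6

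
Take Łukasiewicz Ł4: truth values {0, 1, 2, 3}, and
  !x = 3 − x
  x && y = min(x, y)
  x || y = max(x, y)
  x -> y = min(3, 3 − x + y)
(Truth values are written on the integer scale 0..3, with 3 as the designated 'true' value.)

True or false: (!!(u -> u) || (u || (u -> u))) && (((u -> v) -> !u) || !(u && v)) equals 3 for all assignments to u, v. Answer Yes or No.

Counterexample: take u = 1, v = 1.
u -> u = 1 -> 1 = 3
!(u -> u) = !3 = 0
!!(u -> u) = !0 = 3
u -> u = 1 -> 1 = 3
u || (u -> u) = 1 || 3 = 3
!!(u -> u) || (u || (u -> u)) = 3 || 3 = 3
u -> v = 1 -> 1 = 3
!u = !1 = 2
(u -> v) -> !u = 3 -> 2 = 2
u && v = 1 && 1 = 1
!(u && v) = !1 = 2
((u -> v) -> !u) || !(u && v) = 2 || 2 = 2
(!!(u -> u) || (u || (u -> u))) && (((u -> v) -> !u) || !(u && v)) = 3 && 2 = 2
This gives 2 ≠ 3.

No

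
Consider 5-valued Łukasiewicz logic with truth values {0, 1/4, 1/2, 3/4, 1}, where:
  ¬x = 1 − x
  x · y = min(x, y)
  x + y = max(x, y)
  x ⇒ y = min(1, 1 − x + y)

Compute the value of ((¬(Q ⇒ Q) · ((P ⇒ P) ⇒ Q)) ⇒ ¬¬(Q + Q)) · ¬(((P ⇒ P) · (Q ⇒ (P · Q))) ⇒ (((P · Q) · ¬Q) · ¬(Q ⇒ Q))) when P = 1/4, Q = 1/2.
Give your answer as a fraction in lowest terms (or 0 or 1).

3/4

Q ⇒ Q = 1/2 ⇒ 1/2 = 1
¬(Q ⇒ Q) = ¬1 = 0
P ⇒ P = 1/4 ⇒ 1/4 = 1
(P ⇒ P) ⇒ Q = 1 ⇒ 1/2 = 1/2
¬(Q ⇒ Q) · ((P ⇒ P) ⇒ Q) = 0 · 1/2 = 0
Q + Q = 1/2 + 1/2 = 1/2
¬(Q + Q) = ¬1/2 = 1/2
¬¬(Q + Q) = ¬1/2 = 1/2
(¬(Q ⇒ Q) · ((P ⇒ P) ⇒ Q)) ⇒ ¬¬(Q + Q) = 0 ⇒ 1/2 = 1
P ⇒ P = 1/4 ⇒ 1/4 = 1
P · Q = 1/4 · 1/2 = 1/4
Q ⇒ (P · Q) = 1/2 ⇒ 1/4 = 3/4
(P ⇒ P) · (Q ⇒ (P · Q)) = 1 · 3/4 = 3/4
P · Q = 1/4 · 1/2 = 1/4
¬Q = ¬1/2 = 1/2
(P · Q) · ¬Q = 1/4 · 1/2 = 1/4
Q ⇒ Q = 1/2 ⇒ 1/2 = 1
¬(Q ⇒ Q) = ¬1 = 0
((P · Q) · ¬Q) · ¬(Q ⇒ Q) = 1/4 · 0 = 0
((P ⇒ P) · (Q ⇒ (P · Q))) ⇒ (((P · Q) · ¬Q) · ¬(Q ⇒ Q)) = 3/4 ⇒ 0 = 1/4
¬(((P ⇒ P) · (Q ⇒ (P · Q))) ⇒ (((P · Q) · ¬Q) · ¬(Q ⇒ Q))) = ¬1/4 = 3/4
((¬(Q ⇒ Q) · ((P ⇒ P) ⇒ Q)) ⇒ ¬¬(Q + Q)) · ¬(((P ⇒ P) · (Q ⇒ (P · Q))) ⇒ (((P · Q) · ¬Q) · ¬(Q ⇒ Q))) = 1 · 3/4 = 3/4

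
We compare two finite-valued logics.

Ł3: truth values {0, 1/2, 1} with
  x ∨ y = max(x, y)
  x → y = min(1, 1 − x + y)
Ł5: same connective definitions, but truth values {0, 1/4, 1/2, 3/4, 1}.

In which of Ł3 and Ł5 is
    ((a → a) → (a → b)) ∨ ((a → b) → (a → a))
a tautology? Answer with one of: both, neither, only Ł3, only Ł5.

In Ł3: every assignment gives 1 — tautology.
In Ł5: every assignment gives 1 — tautology.

both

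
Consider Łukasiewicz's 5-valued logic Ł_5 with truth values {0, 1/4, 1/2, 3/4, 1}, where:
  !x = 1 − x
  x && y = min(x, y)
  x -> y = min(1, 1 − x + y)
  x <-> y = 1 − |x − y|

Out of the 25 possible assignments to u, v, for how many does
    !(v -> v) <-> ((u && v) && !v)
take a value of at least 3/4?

22

value 1: 13 assignments (counts)
value 3/4: 9 assignments (counts)
value 1/2: 3 assignments
So 22 of the 25 assignments meet the threshold.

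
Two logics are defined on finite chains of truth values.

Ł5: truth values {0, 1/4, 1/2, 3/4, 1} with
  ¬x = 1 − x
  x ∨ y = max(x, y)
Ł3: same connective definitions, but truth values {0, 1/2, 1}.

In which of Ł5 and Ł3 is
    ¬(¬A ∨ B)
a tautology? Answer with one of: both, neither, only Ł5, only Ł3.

neither

In Ł5: at A = 0, B = 0 the value is 0 — not a tautology.
In Ł3: at A = 0, B = 0 the value is 0 — not a tautology.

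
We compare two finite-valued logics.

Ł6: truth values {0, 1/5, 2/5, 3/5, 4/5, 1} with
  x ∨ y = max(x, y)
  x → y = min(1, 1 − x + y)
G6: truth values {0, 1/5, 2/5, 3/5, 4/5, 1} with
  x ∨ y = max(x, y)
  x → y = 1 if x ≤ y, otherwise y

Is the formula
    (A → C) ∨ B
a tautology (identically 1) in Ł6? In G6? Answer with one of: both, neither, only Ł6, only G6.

neither

In Ł6: at A = 1/5, B = 0, C = 0 the value is 4/5 — not a tautology.
In G6: at A = 1/5, B = 0, C = 0 the value is 0 — not a tautology.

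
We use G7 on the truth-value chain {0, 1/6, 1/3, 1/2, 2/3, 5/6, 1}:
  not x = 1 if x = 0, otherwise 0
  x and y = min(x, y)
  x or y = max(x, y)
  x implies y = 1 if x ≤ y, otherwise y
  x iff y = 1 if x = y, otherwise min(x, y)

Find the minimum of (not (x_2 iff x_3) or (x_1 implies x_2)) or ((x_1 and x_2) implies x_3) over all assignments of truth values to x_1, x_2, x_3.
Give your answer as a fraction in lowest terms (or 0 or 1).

Take x_1 = 1/2, x_2 = 1/3, x_3 = 1/6:
x_2 iff x_3 = 1/3 iff 1/6 = 1/6
not (x_2 iff x_3) = not 1/6 = 0
x_1 implies x_2 = 1/2 implies 1/3 = 1/3
not (x_2 iff x_3) or (x_1 implies x_2) = 0 or 1/3 = 1/3
x_1 and x_2 = 1/2 and 1/3 = 1/3
(x_1 and x_2) implies x_3 = 1/3 implies 1/6 = 1/6
(not (x_2 iff x_3) or (x_1 implies x_2)) or ((x_1 and x_2) implies x_3) = 1/3 or 1/6 = 1/3
No assignment yields a value below 1/3, so this is the minimum.

1/3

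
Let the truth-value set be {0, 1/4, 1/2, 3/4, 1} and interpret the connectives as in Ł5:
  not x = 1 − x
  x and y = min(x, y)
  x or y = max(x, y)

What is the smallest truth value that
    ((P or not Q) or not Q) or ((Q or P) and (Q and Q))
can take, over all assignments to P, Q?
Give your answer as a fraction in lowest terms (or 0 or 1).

Take P = 0, Q = 1/2:
not Q = not 1/2 = 1/2
P or not Q = 0 or 1/2 = 1/2
not Q = not 1/2 = 1/2
(P or not Q) or not Q = 1/2 or 1/2 = 1/2
Q or P = 1/2 or 0 = 1/2
Q and Q = 1/2 and 1/2 = 1/2
(Q or P) and (Q and Q) = 1/2 and 1/2 = 1/2
((P or not Q) or not Q) or ((Q or P) and (Q and Q)) = 1/2 or 1/2 = 1/2
No assignment yields a value below 1/2, so this is the minimum.

1/2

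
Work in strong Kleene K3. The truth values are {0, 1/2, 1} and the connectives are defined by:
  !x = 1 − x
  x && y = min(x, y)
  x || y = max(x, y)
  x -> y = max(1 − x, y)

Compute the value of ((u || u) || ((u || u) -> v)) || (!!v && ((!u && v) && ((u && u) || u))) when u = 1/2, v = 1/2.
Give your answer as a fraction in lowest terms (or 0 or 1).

1/2

u || u = 1/2 || 1/2 = 1/2
u || u = 1/2 || 1/2 = 1/2
(u || u) -> v = 1/2 -> 1/2 = 1/2
(u || u) || ((u || u) -> v) = 1/2 || 1/2 = 1/2
!v = !1/2 = 1/2
!!v = !1/2 = 1/2
!u = !1/2 = 1/2
!u && v = 1/2 && 1/2 = 1/2
u && u = 1/2 && 1/2 = 1/2
(u && u) || u = 1/2 || 1/2 = 1/2
(!u && v) && ((u && u) || u) = 1/2 && 1/2 = 1/2
!!v && ((!u && v) && ((u && u) || u)) = 1/2 && 1/2 = 1/2
((u || u) || ((u || u) -> v)) || (!!v && ((!u && v) && ((u && u) || u))) = 1/2 || 1/2 = 1/2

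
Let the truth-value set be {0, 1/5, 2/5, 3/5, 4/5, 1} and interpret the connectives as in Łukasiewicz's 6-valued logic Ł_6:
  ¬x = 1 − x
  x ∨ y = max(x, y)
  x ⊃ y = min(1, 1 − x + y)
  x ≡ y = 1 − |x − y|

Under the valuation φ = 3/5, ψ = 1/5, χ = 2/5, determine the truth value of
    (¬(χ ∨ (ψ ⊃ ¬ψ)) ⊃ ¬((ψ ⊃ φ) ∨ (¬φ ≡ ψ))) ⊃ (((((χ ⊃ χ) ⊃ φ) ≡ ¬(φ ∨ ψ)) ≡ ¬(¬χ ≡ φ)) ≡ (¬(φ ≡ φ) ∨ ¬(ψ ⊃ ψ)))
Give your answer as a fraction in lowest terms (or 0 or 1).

¬ψ = ¬1/5 = 4/5
ψ ⊃ ¬ψ = 1/5 ⊃ 4/5 = 1
χ ∨ (ψ ⊃ ¬ψ) = 2/5 ∨ 1 = 1
¬(χ ∨ (ψ ⊃ ¬ψ)) = ¬1 = 0
ψ ⊃ φ = 1/5 ⊃ 3/5 = 1
¬φ = ¬3/5 = 2/5
¬φ ≡ ψ = 2/5 ≡ 1/5 = 4/5
(ψ ⊃ φ) ∨ (¬φ ≡ ψ) = 1 ∨ 4/5 = 1
¬((ψ ⊃ φ) ∨ (¬φ ≡ ψ)) = ¬1 = 0
¬(χ ∨ (ψ ⊃ ¬ψ)) ⊃ ¬((ψ ⊃ φ) ∨ (¬φ ≡ ψ)) = 0 ⊃ 0 = 1
χ ⊃ χ = 2/5 ⊃ 2/5 = 1
(χ ⊃ χ) ⊃ φ = 1 ⊃ 3/5 = 3/5
φ ∨ ψ = 3/5 ∨ 1/5 = 3/5
¬(φ ∨ ψ) = ¬3/5 = 2/5
((χ ⊃ χ) ⊃ φ) ≡ ¬(φ ∨ ψ) = 3/5 ≡ 2/5 = 4/5
¬χ = ¬2/5 = 3/5
¬χ ≡ φ = 3/5 ≡ 3/5 = 1
¬(¬χ ≡ φ) = ¬1 = 0
(((χ ⊃ χ) ⊃ φ) ≡ ¬(φ ∨ ψ)) ≡ ¬(¬χ ≡ φ) = 4/5 ≡ 0 = 1/5
φ ≡ φ = 3/5 ≡ 3/5 = 1
¬(φ ≡ φ) = ¬1 = 0
ψ ⊃ ψ = 1/5 ⊃ 1/5 = 1
¬(ψ ⊃ ψ) = ¬1 = 0
¬(φ ≡ φ) ∨ ¬(ψ ⊃ ψ) = 0 ∨ 0 = 0
((((χ ⊃ χ) ⊃ φ) ≡ ¬(φ ∨ ψ)) ≡ ¬(¬χ ≡ φ)) ≡ (¬(φ ≡ φ) ∨ ¬(ψ ⊃ ψ)) = 1/5 ≡ 0 = 4/5
(¬(χ ∨ (ψ ⊃ ¬ψ)) ⊃ ¬((ψ ⊃ φ) ∨ (¬φ ≡ ψ))) ⊃ (((((χ ⊃ χ) ⊃ φ) ≡ ¬(φ ∨ ψ)) ≡ ¬(¬χ ≡ φ)) ≡ (¬(φ ≡ φ) ∨ ¬(ψ ⊃ ψ))) = 1 ⊃ 4/5 = 4/5

4/5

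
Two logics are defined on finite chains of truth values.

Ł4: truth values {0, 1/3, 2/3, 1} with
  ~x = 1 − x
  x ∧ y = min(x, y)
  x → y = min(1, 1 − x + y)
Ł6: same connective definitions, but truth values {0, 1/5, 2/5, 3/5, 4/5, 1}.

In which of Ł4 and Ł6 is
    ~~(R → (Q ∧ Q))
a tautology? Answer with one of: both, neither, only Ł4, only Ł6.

neither

In Ł4: at Q = 0, R = 1/3 the value is 2/3 — not a tautology.
In Ł6: at Q = 0, R = 1/5 the value is 4/5 — not a tautology.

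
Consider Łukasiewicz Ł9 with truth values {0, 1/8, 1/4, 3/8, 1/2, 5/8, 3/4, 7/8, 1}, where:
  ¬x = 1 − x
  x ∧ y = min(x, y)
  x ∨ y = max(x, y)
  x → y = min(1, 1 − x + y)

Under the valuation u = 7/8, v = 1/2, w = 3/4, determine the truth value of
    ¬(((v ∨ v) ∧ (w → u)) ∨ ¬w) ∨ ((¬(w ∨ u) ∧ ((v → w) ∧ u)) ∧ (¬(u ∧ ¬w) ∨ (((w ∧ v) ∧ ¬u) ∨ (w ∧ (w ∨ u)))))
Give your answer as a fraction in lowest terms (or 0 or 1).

1/2

v ∨ v = 1/2 ∨ 1/2 = 1/2
w → u = 3/4 → 7/8 = 1
(v ∨ v) ∧ (w → u) = 1/2 ∧ 1 = 1/2
¬w = ¬3/4 = 1/4
((v ∨ v) ∧ (w → u)) ∨ ¬w = 1/2 ∨ 1/4 = 1/2
¬(((v ∨ v) ∧ (w → u)) ∨ ¬w) = ¬1/2 = 1/2
w ∨ u = 3/4 ∨ 7/8 = 7/8
¬(w ∨ u) = ¬7/8 = 1/8
v → w = 1/2 → 3/4 = 1
(v → w) ∧ u = 1 ∧ 7/8 = 7/8
¬(w ∨ u) ∧ ((v → w) ∧ u) = 1/8 ∧ 7/8 = 1/8
¬w = ¬3/4 = 1/4
u ∧ ¬w = 7/8 ∧ 1/4 = 1/4
¬(u ∧ ¬w) = ¬1/4 = 3/4
w ∧ v = 3/4 ∧ 1/2 = 1/2
¬u = ¬7/8 = 1/8
(w ∧ v) ∧ ¬u = 1/2 ∧ 1/8 = 1/8
w ∨ u = 3/4 ∨ 7/8 = 7/8
w ∧ (w ∨ u) = 3/4 ∧ 7/8 = 3/4
((w ∧ v) ∧ ¬u) ∨ (w ∧ (w ∨ u)) = 1/8 ∨ 3/4 = 3/4
¬(u ∧ ¬w) ∨ (((w ∧ v) ∧ ¬u) ∨ (w ∧ (w ∨ u))) = 3/4 ∨ 3/4 = 3/4
(¬(w ∨ u) ∧ ((v → w) ∧ u)) ∧ (¬(u ∧ ¬w) ∨ (((w ∧ v) ∧ ¬u) ∨ (w ∧ (w ∨ u)))) = 1/8 ∧ 3/4 = 1/8
¬(((v ∨ v) ∧ (w → u)) ∨ ¬w) ∨ ((¬(w ∨ u) ∧ ((v → w) ∧ u)) ∧ (¬(u ∧ ¬w) ∨ (((w ∧ v) ∧ ¬u) ∨ (w ∧ (w ∨ u))))) = 1/2 ∨ 1/8 = 1/2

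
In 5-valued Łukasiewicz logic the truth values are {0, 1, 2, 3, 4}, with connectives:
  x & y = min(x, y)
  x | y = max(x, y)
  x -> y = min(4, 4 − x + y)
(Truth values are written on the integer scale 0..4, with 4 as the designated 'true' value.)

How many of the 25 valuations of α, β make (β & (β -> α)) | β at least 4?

5

value 4: 5 assignments (counts)
value 3: 5 assignments
value 2: 5 assignments
value 1: 5 assignments
value 0: 5 assignments
So 5 of the 25 assignments meet the threshold.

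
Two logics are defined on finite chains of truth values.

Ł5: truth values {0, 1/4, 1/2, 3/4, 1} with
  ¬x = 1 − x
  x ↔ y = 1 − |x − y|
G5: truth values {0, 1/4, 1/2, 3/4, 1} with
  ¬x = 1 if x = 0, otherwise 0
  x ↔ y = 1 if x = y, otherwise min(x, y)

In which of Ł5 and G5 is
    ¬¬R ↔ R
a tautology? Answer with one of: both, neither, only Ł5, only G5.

In Ł5: every assignment gives 1 — tautology.
In G5: at R = 1/4 the value is 1/4 — not a tautology.

only Ł5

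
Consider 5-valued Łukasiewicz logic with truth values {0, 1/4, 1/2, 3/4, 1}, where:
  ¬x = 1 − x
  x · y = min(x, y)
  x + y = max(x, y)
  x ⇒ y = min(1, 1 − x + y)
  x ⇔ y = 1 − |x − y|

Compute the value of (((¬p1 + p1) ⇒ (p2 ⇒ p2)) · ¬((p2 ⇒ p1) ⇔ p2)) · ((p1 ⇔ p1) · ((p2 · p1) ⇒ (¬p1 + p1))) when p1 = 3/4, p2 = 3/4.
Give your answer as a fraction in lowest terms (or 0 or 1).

1/4

¬p1 = ¬3/4 = 1/4
¬p1 + p1 = 1/4 + 3/4 = 3/4
p2 ⇒ p2 = 3/4 ⇒ 3/4 = 1
(¬p1 + p1) ⇒ (p2 ⇒ p2) = 3/4 ⇒ 1 = 1
p2 ⇒ p1 = 3/4 ⇒ 3/4 = 1
(p2 ⇒ p1) ⇔ p2 = 1 ⇔ 3/4 = 3/4
¬((p2 ⇒ p1) ⇔ p2) = ¬3/4 = 1/4
((¬p1 + p1) ⇒ (p2 ⇒ p2)) · ¬((p2 ⇒ p1) ⇔ p2) = 1 · 1/4 = 1/4
p1 ⇔ p1 = 3/4 ⇔ 3/4 = 1
p2 · p1 = 3/4 · 3/4 = 3/4
¬p1 = ¬3/4 = 1/4
¬p1 + p1 = 1/4 + 3/4 = 3/4
(p2 · p1) ⇒ (¬p1 + p1) = 3/4 ⇒ 3/4 = 1
(p1 ⇔ p1) · ((p2 · p1) ⇒ (¬p1 + p1)) = 1 · 1 = 1
(((¬p1 + p1) ⇒ (p2 ⇒ p2)) · ¬((p2 ⇒ p1) ⇔ p2)) · ((p1 ⇔ p1) · ((p2 · p1) ⇒ (¬p1 + p1))) = 1/4 · 1 = 1/4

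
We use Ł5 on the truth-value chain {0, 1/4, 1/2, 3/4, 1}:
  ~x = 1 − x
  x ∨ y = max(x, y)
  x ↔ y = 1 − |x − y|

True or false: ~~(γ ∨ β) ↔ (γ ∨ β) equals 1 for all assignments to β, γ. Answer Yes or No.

At β = 1/4, γ = 3/4, for instance:
γ ∨ β = 3/4 ∨ 1/4 = 3/4
~(γ ∨ β) = ~3/4 = 1/4
~~(γ ∨ β) = ~1/4 = 3/4
~~(γ ∨ β) ↔ (γ ∨ β) = 3/4 ↔ 3/4 = 1
and checking the remaining 24 assignments likewise gives ≥ 1 in every case.

Yes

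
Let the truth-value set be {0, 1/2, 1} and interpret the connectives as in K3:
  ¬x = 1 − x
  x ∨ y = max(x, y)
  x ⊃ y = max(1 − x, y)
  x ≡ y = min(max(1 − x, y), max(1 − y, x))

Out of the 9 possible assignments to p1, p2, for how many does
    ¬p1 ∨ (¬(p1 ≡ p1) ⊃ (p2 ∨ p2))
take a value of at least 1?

p1 = 0, p2 = 0 ↦ 1  ≥
p1 = 0, p2 = 1/2 ↦ 1  ≥
p1 = 0, p2 = 1 ↦ 1  ≥
p1 = 1/2, p2 = 0 ↦ 1/2  <
p1 = 1/2, p2 = 1/2 ↦ 1/2  <
p1 = 1/2, p2 = 1 ↦ 1  ≥
p1 = 1, p2 = 0 ↦ 1  ≥
p1 = 1, p2 = 1/2 ↦ 1  ≥
p1 = 1, p2 = 1 ↦ 1  ≥
So 7 of the 9 assignments meet the threshold.

7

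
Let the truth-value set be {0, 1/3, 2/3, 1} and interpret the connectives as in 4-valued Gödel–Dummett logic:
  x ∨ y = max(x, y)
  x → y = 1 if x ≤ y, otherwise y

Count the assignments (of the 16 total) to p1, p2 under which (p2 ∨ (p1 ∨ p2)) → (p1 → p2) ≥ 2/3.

p1 = 0, p2 = 0 ↦ 1  ≥
p1 = 0, p2 = 1/3 ↦ 1  ≥
p1 = 0, p2 = 2/3 ↦ 1  ≥
p1 = 0, p2 = 1 ↦ 1  ≥
p1 = 1/3, p2 = 0 ↦ 0  <
p1 = 1/3, p2 = 1/3 ↦ 1  ≥
p1 = 1/3, p2 = 2/3 ↦ 1  ≥
p1 = 1/3, p2 = 1 ↦ 1  ≥
p1 = 2/3, p2 = 0 ↦ 0  <
p1 = 2/3, p2 = 1/3 ↦ 1/3  <
p1 = 2/3, p2 = 2/3 ↦ 1  ≥
p1 = 2/3, p2 = 1 ↦ 1  ≥
p1 = 1, p2 = 0 ↦ 0  <
p1 = 1, p2 = 1/3 ↦ 1/3  <
p1 = 1, p2 = 2/3 ↦ 2/3  ≥
p1 = 1, p2 = 1 ↦ 1  ≥
So 11 of the 16 assignments meet the threshold.

11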